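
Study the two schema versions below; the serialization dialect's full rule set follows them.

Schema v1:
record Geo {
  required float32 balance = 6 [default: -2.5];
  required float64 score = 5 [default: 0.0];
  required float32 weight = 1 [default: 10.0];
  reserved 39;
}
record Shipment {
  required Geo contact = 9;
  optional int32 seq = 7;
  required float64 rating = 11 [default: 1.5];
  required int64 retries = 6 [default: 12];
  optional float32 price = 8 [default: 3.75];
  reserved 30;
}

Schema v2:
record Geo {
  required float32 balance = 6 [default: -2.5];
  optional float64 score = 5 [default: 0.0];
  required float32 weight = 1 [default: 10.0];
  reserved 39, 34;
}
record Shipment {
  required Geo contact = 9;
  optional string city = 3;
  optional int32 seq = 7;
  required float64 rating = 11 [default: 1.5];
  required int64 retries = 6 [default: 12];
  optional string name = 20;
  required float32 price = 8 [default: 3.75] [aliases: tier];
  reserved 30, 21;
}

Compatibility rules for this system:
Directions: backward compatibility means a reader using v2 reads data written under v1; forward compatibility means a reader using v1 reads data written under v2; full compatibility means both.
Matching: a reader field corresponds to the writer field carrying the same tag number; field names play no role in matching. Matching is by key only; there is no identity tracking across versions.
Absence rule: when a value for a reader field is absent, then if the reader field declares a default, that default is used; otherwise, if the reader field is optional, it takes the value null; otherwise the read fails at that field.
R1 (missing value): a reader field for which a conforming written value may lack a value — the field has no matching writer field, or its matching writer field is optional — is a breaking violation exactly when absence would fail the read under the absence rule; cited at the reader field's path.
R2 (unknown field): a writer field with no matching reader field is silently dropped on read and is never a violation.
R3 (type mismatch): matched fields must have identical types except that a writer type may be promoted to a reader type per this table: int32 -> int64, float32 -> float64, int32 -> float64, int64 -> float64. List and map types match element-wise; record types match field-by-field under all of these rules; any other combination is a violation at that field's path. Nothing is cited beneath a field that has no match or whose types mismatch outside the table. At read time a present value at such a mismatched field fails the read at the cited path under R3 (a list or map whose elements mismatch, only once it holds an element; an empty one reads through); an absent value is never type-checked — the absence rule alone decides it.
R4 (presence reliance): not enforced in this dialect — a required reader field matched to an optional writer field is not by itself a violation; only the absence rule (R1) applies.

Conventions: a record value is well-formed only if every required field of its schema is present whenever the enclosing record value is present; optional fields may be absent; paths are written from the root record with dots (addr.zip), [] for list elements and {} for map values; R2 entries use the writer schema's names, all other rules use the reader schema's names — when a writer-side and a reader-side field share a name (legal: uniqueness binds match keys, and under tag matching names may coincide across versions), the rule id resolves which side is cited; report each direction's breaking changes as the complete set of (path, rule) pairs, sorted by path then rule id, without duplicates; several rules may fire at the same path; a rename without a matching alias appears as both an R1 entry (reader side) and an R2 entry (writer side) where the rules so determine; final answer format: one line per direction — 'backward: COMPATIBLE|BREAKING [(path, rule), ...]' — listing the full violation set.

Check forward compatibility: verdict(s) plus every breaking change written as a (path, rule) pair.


each type pair in Shipment: writer, then reader
forward pass over Shipment, reader schema v1, writer schema v2:
  Geo -> Geo, writer required: contact aligns to contact
  int32 -> int32, writer optional: seq aligns to seq
  float64 -> float64, writer required: rating aligns to rating
  int64 -> int64, writer required: retries aligns to retries
  float32 -> float32, writer required: price aligns to price
  leftover writer field: city
  leftover writer field: name
  float32 -> float32, writer required: contact.balance aligns to contact.balance
  float64 -> float64, writer optional: contact.score aligns to contact.score
  float32 -> float32, writer required: contact.weight aligns to contact.weight
  => no violations; forward on Shipment: COMPATIBLE
remaining Shipment differences; none change what is asked:
  field score in record Geo: required changed to optional -> no rule fires on it in Shipment's dialect; the asked verdict holds
  field price in record Shipment: optional changed to required -> no rule fires on it in Shipment's dialect; the asked verdict holds
  added field city to record Shipment: optional string, tag 3 (in v2 it sits immediately before seq) -> no rule fires on it in Shipment's dialect; the asked verdict holds
  added field name to record Shipment: optional string, tag 20 (in v2 it sits immediately before price) -> no rule fires on it in Shipment's dialect; the asked verdict holds

forward: COMPATIBLE []


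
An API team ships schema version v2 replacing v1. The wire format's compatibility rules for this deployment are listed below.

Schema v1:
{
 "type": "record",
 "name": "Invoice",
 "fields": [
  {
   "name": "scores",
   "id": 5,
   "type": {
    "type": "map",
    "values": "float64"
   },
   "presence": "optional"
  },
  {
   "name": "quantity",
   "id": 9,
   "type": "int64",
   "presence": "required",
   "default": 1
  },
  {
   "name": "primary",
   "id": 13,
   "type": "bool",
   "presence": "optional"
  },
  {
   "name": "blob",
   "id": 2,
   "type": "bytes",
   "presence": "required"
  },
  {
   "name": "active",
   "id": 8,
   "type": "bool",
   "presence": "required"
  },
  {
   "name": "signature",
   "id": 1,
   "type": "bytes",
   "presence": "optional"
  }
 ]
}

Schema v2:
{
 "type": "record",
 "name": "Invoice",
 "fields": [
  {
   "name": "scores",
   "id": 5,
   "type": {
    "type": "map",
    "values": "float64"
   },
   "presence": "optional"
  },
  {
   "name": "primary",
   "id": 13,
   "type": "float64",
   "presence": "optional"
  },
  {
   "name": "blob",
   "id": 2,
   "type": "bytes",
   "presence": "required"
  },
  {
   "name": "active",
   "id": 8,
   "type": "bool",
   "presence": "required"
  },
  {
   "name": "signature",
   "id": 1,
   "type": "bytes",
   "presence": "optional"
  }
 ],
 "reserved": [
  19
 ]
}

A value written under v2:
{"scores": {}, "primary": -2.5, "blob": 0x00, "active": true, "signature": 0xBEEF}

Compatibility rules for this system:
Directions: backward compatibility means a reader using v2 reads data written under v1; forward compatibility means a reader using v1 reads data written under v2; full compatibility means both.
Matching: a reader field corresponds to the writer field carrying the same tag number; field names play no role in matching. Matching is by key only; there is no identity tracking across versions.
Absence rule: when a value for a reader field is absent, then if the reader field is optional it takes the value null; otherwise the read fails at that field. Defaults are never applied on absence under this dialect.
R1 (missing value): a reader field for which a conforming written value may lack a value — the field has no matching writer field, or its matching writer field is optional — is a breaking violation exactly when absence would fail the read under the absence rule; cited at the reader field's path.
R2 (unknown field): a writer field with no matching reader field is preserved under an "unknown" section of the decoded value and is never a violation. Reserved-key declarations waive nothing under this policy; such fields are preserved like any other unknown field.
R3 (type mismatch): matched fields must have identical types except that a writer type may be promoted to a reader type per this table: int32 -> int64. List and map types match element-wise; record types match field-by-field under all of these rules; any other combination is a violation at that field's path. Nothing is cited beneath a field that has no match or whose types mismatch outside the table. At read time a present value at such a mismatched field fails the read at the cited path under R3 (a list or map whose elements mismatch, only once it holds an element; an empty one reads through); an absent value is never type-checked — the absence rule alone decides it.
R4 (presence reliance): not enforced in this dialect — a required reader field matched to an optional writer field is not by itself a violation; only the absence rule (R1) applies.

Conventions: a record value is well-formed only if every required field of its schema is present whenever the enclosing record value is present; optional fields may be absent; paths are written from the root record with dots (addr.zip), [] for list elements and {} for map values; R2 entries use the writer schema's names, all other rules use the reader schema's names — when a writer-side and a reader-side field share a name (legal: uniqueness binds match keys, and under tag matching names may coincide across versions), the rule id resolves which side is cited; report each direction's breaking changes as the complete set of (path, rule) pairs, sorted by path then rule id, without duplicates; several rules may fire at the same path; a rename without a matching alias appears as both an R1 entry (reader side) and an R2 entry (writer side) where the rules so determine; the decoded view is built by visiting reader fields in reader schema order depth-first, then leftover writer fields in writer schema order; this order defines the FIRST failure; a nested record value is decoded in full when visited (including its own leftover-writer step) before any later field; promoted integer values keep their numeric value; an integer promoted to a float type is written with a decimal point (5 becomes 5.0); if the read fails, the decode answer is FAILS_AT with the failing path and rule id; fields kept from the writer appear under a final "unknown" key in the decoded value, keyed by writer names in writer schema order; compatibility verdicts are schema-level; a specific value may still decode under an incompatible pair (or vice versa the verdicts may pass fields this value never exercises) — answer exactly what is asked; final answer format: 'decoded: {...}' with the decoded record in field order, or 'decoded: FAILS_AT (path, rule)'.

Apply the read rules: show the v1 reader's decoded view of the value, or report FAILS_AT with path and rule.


decoded: FAILS_AT (quantity, R1)

arrows below run writer -> reader for Invoice
migrating the Invoice value to v1:
  scores := {}
  read fails at quantity under R1 (no fill)
  => FAILS_AT (quantity, R1)
ruling out the remaining Invoice differences:
  field primary in record Invoice: type bool changed to float64 -> schema-level compatibility only; this Invoice value's decode is unchanged


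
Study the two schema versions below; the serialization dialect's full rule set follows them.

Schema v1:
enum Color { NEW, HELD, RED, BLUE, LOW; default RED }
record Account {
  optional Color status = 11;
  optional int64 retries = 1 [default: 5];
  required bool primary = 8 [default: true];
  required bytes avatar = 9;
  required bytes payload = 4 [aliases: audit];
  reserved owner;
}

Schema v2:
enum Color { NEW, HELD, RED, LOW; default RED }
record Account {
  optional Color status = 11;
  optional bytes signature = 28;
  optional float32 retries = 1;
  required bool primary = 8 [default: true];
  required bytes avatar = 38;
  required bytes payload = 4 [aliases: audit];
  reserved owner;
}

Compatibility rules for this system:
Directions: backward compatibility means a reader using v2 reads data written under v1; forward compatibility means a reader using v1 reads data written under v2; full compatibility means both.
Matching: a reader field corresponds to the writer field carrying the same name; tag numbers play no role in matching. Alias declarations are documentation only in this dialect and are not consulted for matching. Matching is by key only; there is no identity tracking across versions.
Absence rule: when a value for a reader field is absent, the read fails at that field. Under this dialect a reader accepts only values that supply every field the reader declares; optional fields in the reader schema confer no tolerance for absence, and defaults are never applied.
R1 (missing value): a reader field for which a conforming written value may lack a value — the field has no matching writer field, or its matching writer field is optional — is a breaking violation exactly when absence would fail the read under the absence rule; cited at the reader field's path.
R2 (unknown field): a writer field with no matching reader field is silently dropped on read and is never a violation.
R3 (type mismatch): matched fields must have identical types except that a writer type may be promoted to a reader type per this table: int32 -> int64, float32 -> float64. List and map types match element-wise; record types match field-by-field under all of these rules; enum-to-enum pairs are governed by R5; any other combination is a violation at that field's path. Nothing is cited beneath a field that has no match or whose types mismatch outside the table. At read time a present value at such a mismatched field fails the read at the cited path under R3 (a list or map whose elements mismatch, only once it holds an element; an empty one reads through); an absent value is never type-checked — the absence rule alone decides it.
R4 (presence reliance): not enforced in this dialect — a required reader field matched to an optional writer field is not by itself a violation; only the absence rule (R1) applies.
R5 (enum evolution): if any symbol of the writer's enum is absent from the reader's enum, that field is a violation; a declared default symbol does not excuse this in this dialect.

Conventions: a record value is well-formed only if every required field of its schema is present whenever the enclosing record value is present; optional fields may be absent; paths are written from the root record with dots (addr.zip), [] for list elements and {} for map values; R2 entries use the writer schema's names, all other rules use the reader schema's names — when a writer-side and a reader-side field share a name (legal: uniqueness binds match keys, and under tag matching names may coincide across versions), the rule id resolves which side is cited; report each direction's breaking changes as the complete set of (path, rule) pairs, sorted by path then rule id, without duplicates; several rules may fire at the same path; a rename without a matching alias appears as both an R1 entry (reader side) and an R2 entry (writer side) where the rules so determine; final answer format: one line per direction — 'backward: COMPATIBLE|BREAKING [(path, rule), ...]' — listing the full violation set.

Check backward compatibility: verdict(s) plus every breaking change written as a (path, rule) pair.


backward: BREAKING [(retries, R1), (retries, R3), (signature, R1), (status, R1), (status, R5)]

the writer's type comes first in each Account pair
backward analysis of Account with v2 as reader and v1 as writer:
  Color -> Color, writer optional: status aligns to status
  signature: no writer-side match
  int64 -> float32, writer optional: retries aligns to retries
  bool -> bool, writer required: primary aligns to primary
  bytes -> bytes, writer required: avatar aligns to avatar
  bytes -> bytes, writer required: payload aligns to payload
  breaking: (retries, R1)
  breaking: (retries, R3)
  breaking: (signature, R1)
  breaking: (status, R1)
  breaking: (status, R5)
  => backward: BREAKING (5)
the other Account changes do not affect what is asked:
  field avatar in record Account: tag 9 changed to 38 -> no rule fires on it in Account's dialect; the asked verdict holds


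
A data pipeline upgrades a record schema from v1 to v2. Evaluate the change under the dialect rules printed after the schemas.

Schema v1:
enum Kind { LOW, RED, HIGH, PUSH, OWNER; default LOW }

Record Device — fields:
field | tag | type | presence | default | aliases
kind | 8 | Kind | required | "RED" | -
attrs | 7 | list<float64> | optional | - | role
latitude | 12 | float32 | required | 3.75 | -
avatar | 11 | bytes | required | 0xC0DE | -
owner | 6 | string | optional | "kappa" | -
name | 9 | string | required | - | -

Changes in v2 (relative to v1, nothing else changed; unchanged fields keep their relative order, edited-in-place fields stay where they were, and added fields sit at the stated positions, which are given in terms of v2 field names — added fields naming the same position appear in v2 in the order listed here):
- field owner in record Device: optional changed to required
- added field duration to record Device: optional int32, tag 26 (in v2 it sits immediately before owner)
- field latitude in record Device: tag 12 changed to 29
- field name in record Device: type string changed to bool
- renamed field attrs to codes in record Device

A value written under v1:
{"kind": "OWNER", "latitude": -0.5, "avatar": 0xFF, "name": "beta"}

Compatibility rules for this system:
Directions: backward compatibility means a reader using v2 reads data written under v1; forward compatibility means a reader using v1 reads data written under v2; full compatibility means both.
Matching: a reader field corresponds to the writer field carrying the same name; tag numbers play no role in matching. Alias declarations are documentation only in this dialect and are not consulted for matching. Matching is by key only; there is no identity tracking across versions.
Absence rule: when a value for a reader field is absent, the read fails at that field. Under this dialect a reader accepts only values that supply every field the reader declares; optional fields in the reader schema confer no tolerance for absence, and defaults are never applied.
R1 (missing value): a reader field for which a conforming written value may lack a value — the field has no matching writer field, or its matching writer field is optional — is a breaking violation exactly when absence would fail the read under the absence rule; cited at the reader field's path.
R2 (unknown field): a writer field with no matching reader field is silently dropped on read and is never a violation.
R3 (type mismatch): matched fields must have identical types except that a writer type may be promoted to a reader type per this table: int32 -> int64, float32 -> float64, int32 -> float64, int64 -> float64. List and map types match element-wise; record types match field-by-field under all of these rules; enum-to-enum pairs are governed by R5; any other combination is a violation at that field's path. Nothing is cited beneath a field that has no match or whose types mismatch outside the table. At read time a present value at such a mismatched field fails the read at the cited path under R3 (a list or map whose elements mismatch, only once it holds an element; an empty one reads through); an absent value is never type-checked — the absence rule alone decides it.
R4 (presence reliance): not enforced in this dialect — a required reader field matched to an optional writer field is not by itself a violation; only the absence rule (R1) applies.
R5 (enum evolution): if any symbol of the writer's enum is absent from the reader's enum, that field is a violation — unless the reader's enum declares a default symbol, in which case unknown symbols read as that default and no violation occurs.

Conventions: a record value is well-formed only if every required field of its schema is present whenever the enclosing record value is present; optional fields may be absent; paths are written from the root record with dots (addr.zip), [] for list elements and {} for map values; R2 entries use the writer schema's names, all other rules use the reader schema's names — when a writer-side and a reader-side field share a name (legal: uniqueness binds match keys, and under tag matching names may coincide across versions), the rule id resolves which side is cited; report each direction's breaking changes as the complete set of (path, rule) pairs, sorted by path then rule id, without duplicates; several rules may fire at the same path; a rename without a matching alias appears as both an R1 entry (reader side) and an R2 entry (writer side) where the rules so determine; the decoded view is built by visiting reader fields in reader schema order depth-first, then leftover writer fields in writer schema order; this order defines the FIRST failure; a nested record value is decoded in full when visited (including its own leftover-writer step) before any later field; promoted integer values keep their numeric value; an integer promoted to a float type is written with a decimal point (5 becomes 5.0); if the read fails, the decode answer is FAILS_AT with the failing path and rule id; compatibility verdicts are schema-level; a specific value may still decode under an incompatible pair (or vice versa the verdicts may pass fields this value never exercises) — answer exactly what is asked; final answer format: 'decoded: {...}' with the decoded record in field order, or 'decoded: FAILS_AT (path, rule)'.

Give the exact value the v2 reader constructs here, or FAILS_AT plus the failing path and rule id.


in Device below, arrows point writer -> reader
decode (reader v2):
  kind := "OWNER"
  read fails at codes under R1 (no fill)
  => FAILS_AT (codes, R1)
checking off the Device differences that do not matter here:
  field owner in record Device: optional changed to required -> schema-level compatibility only; this Device value's decode is unchanged
  added field duration to record Device: optional int32, tag 26 (in v2 it sits immediately before owner) -> schema-level compatibility only; this Device value's decode is unchanged
  field latitude in record Device: tag 12 changed to 29 -> no rule fires on it and the decoded Device view is identical with or without it
  field name in record Device: type string changed to bool -> schema-level compatibility only; this Device value's decode is unchanged

decoded: FAILS_AT (codes, R1)


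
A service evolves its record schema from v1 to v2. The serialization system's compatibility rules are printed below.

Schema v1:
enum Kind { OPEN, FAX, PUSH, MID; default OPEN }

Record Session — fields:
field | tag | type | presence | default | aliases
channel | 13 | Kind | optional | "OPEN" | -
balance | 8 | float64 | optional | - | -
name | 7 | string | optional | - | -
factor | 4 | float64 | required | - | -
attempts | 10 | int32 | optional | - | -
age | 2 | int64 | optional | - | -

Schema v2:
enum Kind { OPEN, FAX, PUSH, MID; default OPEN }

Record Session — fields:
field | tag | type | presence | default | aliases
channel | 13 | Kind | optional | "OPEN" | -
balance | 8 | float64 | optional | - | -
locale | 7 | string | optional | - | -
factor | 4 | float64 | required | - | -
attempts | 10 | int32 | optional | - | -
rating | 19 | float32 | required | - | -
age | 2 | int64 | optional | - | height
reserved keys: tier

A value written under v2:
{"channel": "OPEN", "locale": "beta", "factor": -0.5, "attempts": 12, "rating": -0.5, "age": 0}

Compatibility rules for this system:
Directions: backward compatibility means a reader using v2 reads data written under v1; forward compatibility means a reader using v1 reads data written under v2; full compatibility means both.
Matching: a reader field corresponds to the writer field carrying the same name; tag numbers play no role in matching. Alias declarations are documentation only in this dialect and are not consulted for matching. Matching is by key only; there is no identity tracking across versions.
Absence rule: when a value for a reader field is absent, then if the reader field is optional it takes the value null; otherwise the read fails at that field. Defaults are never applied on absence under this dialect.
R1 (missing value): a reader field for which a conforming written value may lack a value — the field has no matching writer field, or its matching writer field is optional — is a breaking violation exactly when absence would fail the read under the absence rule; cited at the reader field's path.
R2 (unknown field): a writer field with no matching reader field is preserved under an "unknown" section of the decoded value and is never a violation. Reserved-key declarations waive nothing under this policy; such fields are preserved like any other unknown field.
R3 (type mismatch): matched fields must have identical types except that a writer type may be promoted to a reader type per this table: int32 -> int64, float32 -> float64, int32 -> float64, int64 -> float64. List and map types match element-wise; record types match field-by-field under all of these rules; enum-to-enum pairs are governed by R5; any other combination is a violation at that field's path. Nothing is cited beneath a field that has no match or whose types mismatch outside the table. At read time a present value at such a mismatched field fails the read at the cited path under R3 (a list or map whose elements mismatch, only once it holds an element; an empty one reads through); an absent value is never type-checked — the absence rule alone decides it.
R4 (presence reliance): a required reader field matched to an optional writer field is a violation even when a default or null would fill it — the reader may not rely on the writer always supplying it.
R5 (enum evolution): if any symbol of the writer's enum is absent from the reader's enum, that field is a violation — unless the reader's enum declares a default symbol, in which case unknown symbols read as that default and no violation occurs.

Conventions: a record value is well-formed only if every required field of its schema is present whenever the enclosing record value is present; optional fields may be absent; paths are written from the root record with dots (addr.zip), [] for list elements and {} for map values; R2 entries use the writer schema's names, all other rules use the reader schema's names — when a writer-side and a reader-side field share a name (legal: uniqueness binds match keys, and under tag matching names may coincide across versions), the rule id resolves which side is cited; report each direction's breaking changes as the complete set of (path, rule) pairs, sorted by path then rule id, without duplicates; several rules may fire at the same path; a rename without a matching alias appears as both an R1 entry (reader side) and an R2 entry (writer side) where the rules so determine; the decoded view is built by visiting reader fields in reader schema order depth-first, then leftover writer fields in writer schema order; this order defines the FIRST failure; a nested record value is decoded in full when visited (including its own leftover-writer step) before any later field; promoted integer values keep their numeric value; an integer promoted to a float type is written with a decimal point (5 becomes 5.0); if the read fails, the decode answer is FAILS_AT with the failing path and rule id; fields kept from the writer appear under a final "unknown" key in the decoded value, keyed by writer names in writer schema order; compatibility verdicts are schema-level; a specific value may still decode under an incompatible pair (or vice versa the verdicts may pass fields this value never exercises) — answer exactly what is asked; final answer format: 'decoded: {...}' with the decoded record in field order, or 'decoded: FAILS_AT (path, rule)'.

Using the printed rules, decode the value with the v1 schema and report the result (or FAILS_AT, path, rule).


decoded: {"channel": "OPEN", "balance": null, "name": null, "factor": -0.5, "attempts": 12, "age": 0, "unknown": {"locale": "beta", "rating": -0.5}}

the writer's type comes first in each Session pair
decoding the Session value with the v1 reader:
  channel := "OPEN"
  balance := null (missing; optional => null)
  name := null (missing; optional => null)
  factor := -0.5
  attempts := 12
  age := 0
  writer locale: kept under "unknown"
  writer rating: kept under "unknown"
  => decoded: {"channel": "OPEN", "balance": null, "name": null, "factor": -0.5, "attempts": 12, "age": 0, "unknown": {"locale": "beta", "rating": -0.5}}


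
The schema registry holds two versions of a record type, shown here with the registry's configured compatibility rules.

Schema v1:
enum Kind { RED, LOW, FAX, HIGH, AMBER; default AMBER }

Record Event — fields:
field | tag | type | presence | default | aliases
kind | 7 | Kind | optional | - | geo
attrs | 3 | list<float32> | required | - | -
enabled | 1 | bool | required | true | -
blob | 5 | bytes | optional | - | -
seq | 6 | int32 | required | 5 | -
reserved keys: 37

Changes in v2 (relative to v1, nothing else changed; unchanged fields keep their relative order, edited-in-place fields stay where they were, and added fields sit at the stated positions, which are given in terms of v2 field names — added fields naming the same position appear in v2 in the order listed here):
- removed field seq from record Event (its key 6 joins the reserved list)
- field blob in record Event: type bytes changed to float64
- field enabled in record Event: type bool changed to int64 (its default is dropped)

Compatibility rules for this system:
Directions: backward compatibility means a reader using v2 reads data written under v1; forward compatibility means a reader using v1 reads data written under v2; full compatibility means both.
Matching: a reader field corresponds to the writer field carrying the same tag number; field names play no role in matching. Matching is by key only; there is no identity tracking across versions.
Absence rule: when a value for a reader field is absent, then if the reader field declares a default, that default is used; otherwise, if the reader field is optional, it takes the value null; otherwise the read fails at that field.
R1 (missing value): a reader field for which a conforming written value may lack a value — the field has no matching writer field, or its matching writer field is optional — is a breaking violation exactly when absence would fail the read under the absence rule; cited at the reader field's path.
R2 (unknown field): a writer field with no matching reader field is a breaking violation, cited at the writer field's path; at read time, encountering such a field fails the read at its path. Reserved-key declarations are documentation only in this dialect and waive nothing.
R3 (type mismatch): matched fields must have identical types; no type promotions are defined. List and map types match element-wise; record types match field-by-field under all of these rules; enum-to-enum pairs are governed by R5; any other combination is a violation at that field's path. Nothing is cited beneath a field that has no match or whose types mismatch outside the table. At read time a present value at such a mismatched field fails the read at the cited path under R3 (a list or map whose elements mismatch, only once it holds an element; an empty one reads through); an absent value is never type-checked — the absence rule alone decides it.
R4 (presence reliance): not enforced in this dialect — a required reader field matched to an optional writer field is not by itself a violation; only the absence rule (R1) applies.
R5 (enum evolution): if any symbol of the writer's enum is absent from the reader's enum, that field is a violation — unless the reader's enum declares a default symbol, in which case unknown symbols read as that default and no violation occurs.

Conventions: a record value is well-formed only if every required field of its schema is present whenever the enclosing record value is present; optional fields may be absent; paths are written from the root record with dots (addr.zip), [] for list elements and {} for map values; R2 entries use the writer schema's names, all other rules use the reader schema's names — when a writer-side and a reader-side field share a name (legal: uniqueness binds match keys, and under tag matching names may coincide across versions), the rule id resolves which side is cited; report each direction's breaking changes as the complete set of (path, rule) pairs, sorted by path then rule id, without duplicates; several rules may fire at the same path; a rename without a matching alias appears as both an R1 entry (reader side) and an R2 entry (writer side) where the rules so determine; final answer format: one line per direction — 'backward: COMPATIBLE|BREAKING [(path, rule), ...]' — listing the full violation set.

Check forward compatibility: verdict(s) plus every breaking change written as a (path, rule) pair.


forward: BREAKING [(blob, R3), (enabled, R3)]

arrows below run writer -> reader for Event
forward on Event — v1 reading data written by v2:
  Kind -> Kind, writer optional: kind aligns to kind
  list<float32> -> list<float32>, writer required: attrs aligns to attrs
  int64 -> bool, writer required: enabled aligns to enabled
  float64 -> bytes, writer optional: blob aligns to blob
  seq: no writer match
  breaking: (blob, R3)
  breaking: (enabled, R3)
  => forward verdict for Event: BREAKING, 2 violation(s)
the rest of the Event diff is inert for this question:
  removed field seq from record Event (its key 6 joins the reserved list) -> its effect on Event is confined to the backward direction, not asked


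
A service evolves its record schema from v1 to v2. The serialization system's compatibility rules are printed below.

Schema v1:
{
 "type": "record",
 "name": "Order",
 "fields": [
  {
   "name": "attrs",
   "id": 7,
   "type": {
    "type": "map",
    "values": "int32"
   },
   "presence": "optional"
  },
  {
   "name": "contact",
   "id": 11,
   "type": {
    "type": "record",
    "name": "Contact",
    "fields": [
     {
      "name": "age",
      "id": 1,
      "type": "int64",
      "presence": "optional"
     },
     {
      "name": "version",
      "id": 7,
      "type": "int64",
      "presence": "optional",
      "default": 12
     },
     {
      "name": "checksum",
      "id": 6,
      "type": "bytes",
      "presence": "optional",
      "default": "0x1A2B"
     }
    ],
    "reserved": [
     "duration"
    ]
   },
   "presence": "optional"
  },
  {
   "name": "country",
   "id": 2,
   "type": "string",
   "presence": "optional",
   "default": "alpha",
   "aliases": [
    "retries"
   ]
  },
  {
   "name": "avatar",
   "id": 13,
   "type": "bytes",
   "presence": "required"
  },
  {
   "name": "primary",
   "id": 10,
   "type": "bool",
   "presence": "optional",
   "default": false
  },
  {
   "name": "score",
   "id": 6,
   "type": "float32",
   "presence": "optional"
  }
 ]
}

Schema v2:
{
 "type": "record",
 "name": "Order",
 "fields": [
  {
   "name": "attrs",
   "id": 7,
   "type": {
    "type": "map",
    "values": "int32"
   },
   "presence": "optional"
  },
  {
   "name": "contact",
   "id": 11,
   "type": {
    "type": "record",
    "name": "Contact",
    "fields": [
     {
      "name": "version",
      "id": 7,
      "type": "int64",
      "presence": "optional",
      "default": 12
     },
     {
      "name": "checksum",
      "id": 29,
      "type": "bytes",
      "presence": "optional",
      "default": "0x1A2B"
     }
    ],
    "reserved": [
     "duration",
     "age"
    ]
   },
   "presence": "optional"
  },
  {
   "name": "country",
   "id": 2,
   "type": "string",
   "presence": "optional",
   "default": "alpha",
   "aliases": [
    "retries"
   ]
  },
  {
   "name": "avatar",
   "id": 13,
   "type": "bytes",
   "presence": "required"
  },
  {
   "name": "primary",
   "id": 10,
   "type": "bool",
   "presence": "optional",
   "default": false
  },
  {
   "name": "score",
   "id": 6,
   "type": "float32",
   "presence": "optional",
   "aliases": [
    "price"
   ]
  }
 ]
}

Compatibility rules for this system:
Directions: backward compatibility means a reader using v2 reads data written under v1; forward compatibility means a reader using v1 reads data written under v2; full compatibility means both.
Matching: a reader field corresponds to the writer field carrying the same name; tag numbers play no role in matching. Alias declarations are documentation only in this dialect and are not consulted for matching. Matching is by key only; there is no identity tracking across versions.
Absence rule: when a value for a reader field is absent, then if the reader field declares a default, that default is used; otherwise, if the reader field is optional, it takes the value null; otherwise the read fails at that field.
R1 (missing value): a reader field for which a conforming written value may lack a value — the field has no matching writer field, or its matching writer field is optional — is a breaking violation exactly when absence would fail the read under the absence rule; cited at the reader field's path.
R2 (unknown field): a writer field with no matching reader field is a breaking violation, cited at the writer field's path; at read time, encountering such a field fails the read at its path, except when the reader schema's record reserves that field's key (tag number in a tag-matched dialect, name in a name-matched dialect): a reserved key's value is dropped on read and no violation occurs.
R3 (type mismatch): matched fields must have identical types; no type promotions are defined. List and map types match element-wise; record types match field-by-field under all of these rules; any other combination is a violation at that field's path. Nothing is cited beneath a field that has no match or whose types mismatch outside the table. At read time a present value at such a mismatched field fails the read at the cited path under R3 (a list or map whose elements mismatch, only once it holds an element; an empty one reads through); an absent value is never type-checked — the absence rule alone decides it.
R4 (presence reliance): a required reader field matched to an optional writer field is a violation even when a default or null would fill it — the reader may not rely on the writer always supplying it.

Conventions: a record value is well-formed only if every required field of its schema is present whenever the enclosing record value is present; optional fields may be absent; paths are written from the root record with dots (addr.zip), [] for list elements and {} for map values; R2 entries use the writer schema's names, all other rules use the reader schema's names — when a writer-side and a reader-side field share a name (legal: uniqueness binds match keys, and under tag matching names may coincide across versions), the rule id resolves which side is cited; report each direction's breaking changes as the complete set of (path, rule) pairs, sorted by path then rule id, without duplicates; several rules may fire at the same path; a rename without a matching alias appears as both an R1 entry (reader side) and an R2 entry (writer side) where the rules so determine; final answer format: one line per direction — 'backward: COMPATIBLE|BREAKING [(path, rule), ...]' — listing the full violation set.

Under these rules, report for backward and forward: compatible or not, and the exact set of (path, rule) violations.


backward: COMPATIBLE []; forward: COMPATIBLE []

each type pair in Order: writer, then reader
checking backward for Order: reader v2 against writer v1:
  attrs <- attrs (map<string, int32> -> map<string, int32>, writer optional)
  contact <- contact (Contact -> Contact, writer optional)
  country <- country (string -> string, writer optional)
  avatar <- avatar (bytes -> bytes, writer required)
  primary <- primary (bool -> bool, writer optional)
  score <- score (float32 -> float32, writer optional)
  contact.version <- contact.version (int64 -> int64, writer optional)
  contact.checksum <- contact.checksum (bytes -> bytes, writer optional)
  leftover writer field: contact.age
  => backward: COMPATIBLE
checking forward for Order: reader v1 against writer v2:
  attrs <- attrs (map<string, int32> -> map<string, int32>, writer optional)
  contact <- contact (Contact -> Contact, writer optional)
  country <- country (string -> string, writer optional)
  avatar <- avatar (bytes -> bytes, writer required)
  primary <- primary (bool -> bool, writer optional)
  score <- score (float32 -> float32, writer optional)
  no writer field matches reader contact.age
  contact.version <- contact.version (int64 -> int64, writer optional)
  contact.checksum <- contact.checksum (bytes -> bytes, writer optional)
  => forward: COMPATIBLE
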